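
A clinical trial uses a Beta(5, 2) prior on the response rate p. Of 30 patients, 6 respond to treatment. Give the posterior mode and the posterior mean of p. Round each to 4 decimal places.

MAP = 0.2857, posterior mean = 0.2973

Posterior: Beta(5+6, 2+24) = Beta(11, 26).
Mode = (11−1)/(11+26−2) = 10/35 = 0.2857.
Mean = 11/(11+26) = 11/37 = 0.2973.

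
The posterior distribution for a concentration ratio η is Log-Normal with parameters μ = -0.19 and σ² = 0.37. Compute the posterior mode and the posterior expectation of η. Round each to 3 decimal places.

Mode = exp(μ − σ²) = exp(-0.56) = 0.571.
Mean = exp(μ + σ²/2) = exp(-0.005) = 0.995.

MAP = 0.571, posterior mean = 0.995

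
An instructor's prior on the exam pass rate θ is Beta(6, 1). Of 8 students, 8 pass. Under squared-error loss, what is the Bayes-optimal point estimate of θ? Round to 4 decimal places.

0.9333

Posterior: Beta(6+8, 1+0) = Beta(14, 1).
Since β = 1 ≤ 1 and α > 1, the Beta density is monotone increasing on [0,1]; the mode is at 1.
Mean = 14/(14+1) = 0.9333.
Squared-error loss ⇒ the optimal estimator is the posterior mean.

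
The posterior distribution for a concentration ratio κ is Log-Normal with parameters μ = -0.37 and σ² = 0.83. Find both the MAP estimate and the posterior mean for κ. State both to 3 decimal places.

Mode = exp(μ − σ²) = exp(-1.20) = 0.301.
Mean = exp(μ + σ²/2) = exp(0.045) = 1.046.

MAP = 0.301, posterior mean = 1.046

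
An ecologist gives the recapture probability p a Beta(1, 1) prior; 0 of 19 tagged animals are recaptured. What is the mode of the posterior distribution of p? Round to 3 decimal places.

0.000

Posterior: Beta(1+0, 1+19) = Beta(1, 20).
Since α = 1 ≤ 1 and β > 1, the Beta density is monotone decreasing on [0,1]; the mode is at 0.
Mean = 1/(1+20) = 0.048.
This is the posterior mode — the MAP estimate.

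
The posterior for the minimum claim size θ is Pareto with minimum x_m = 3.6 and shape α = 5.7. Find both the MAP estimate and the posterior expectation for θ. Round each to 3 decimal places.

θ_MAP = 3.600, E[θ|data] = 4.366

The Pareto density is strictly decreasing on [x_m, ∞), so the mode is x_m = 3.600.
Mean = α·x_m/(α−1) = 5.7·3.6/4.7 = 4.366.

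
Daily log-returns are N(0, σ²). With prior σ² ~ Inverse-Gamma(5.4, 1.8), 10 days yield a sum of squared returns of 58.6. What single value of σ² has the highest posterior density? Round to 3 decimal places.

2.728

Posterior: Inverse-Gamma(shape = 5.4+10/2 = 10.4, scale = 1.8+58.6/2 = 31.1).
Mode = β/(α+1) = 31.1/11.4 = 2.728.
Mean = β/(α−1) = 31.1/9.4 = 3.309.
This is the posterior mode — the MAP estimate.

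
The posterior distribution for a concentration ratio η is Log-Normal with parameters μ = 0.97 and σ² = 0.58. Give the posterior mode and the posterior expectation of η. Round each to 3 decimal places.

Mode = exp(μ − σ²) = exp(0.39) = 1.477.
Mean = exp(μ + σ²/2) = exp(1.260) = 3.525.

MAP: 1.477. Posterior mean: 3.525.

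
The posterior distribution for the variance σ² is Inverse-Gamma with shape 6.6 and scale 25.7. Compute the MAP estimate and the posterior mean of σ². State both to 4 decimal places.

MAP estimate = 3.3816, posterior mean = 4.5893

Mode = β/(α+1) = 25.7/7.6 = 3.3816.
Mean = β/(α−1) = 25.7/5.6 = 4.5893.
The mean is pulled above the mode by the posterior's right skew.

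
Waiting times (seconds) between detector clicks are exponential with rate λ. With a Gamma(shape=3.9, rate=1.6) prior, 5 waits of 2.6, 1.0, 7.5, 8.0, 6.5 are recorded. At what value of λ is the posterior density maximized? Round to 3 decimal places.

0.290

Σ times = 25.6. Posterior: Gamma(shape = 3.9+5 = 8.9, rate = 1.6+25.6 = 27.2).
Mode = (α−1)/β = 7.9/27.2 = 0.290.
Mean = α/β = 8.9/27.2 = 0.327.
This is the posterior mode — the MAP estimate.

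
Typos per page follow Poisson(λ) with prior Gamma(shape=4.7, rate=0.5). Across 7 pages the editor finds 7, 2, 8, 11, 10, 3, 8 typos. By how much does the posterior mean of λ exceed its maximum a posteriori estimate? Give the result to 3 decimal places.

0.133

Σ counts = 49. Posterior: Gamma(shape = 4.7+49 = 53.7, rate = 0.5+7 = 7.5).
Mode = (α−1)/β = 52.7/7.5 = 7.027.
Mean = α/β = 53.7/7.5 = 7.160.
Difference = 7.160 − 7.027 = 0.133.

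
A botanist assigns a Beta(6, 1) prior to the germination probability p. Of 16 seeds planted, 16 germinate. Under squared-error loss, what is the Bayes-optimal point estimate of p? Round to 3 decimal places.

Posterior: Beta(6+16, 1+0) = Beta(22, 1).
Since β = 1 ≤ 1 and α > 1, the Beta density is monotone increasing on [0,1]; the mode is at 1.
Mean = 22/(22+1) = 0.957.
Squared-error loss ⇒ the optimal estimator is the posterior mean.

0.957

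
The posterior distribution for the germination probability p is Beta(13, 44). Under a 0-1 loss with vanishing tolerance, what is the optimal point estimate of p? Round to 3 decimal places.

Mode = (13−1)/(13+44−2) = 12/55 = 0.218.
Mean = 13/(13+44) = 13/57 = 0.228.
This is the posterior mode — the MAP estimate.

0.218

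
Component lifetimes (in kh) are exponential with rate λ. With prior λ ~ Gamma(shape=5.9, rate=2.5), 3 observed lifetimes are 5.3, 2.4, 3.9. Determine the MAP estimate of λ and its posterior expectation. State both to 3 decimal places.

MAP = 0.560, posterior mean = 0.631

Σ times = 11.6. Posterior: Gamma(shape = 5.9+3 = 8.9, rate = 2.5+11.6 = 14.1).
Mode = (α−1)/β = 7.9/14.1 = 0.560.
Mean = α/β = 8.9/14.1 = 0.631.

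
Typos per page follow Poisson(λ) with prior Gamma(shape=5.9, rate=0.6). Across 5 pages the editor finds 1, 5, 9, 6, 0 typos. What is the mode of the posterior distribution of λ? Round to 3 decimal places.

4.625

Σ counts = 21. Posterior: Gamma(shape = 5.9+21 = 26.9, rate = 0.6+5 = 5.6).
Mode = (α−1)/β = 25.9/5.6 = 4.625.
Mean = α/β = 26.9/5.6 = 4.804.
This is the posterior mode — the MAP estimate.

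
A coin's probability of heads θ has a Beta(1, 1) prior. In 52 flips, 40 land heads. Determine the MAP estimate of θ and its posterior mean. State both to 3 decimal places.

θ_MAP = 0.769, E[θ|data] = 0.759

Posterior: Beta(1+40, 1+12) = Beta(41, 13).
Mode = (41−1)/(41+13−2) = 40/52 = 0.769.
With a flat prior the MAP equals the MLE, 40/52.
Mean = 41/(41+13) = 41/54 = 0.759.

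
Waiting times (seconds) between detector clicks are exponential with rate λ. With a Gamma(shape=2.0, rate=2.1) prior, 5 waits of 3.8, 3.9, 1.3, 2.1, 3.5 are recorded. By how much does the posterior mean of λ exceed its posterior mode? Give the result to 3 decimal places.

0.060

Σ times = 14.6. Posterior: Gamma(shape = 2.0+5 = 7.0, rate = 2.1+14.6 = 16.7).
Mode = (α−1)/β = 6.0/16.7 = 0.359.
Mean = α/β = 7.0/16.7 = 0.419.
Difference = 0.419 − 0.359 = 0.060.
Right-skewed posterior ⇒ mode < mean.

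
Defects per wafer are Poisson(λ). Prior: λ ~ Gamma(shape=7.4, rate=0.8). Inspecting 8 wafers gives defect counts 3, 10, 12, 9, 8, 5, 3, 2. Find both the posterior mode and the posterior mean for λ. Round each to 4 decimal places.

Σ counts = 52. Posterior: Gamma(shape = 7.4+52 = 59.4, rate = 0.8+8 = 8.8).
Mode = (α−1)/β = 58.4/8.8 = 6.6364.
Mean = α/β = 59.4/8.8 = 6.7500.
The mean is pulled above the mode by the posterior's right skew.

MAP: 6.6364. Posterior mean: 6.7500.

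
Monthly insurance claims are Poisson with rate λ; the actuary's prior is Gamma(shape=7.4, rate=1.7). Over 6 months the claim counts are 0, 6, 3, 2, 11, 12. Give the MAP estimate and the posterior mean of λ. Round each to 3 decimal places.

Σ counts = 34. Posterior: Gamma(shape = 7.4+34 = 41.4, rate = 1.7+6 = 7.7).
Mode = (α−1)/β = 40.4/7.7 = 5.247.
Mean = α/β = 41.4/7.7 = 5.377.
Mean > mode: the posterior has a right tail.

MAP = 5.247; posterior mean = 5.377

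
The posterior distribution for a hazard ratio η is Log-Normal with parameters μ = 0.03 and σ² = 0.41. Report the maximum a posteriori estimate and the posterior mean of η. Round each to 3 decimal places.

MAP = 0.684; posterior mean = 1.265

Mode = exp(μ − σ²) = exp(-0.38) = 0.684.
Mean = exp(μ + σ²/2) = exp(0.235) = 1.265.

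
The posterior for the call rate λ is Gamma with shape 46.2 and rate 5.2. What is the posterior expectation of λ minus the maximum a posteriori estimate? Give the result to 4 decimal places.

0.1923

Mode = (α−1)/β = 45.2/5.2 = 8.6923.
Mean = α/β = 46.2/5.2 = 8.8846.
Difference = 8.8846 − 8.6923 = 0.1923.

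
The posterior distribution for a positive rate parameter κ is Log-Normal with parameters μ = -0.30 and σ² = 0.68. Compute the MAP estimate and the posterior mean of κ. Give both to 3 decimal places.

MAP estimate = 0.375, posterior mean = 1.041

Mode = exp(μ − σ²) = exp(-0.98) = 0.375.
Mean = exp(μ + σ²/2) = exp(0.040) = 1.041.
Right-skewed posterior ⇒ mode < mean.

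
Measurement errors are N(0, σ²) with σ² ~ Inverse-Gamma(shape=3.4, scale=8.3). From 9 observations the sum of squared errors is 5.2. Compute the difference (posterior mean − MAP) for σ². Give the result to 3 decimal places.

Posterior: Inverse-Gamma(shape = 3.4+9/2 = 7.9, scale = 8.3+5.2/2 = 10.9).
Mode = β/(α+1) = 10.9/8.9 = 1.225.
Mean = β/(α−1) = 10.9/6.9 = 1.580.
Difference = 1.580 − 1.225 = 0.355.
Right-skewed posterior ⇒ mode < mean.

0.355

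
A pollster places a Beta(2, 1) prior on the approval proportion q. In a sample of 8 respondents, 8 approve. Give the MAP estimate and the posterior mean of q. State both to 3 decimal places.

MAP estimate = 1.000, posterior mean = 0.909

Posterior: Beta(2+8, 1+0) = Beta(10, 1).
Since β = 1 ≤ 1 and α > 1, the Beta density is monotone increasing on [0,1]; the mode is at 1.
Mean = 10/(10+1) = 0.909.
Mode > mean: the posterior has a left tail.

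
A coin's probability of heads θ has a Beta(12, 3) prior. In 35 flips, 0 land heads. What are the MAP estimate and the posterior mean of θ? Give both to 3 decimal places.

MAP estimate = 0.229, posterior mean = 0.240

Posterior: Beta(12+0, 3+35) = Beta(12, 38).
Mode = (12−1)/(12+38−2) = 11/48 = 0.229.
Mean = 12/(12+38) = 12/50 = 0.240.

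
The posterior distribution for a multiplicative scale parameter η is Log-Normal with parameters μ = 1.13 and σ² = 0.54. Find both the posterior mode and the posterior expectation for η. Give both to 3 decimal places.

Mode = exp(μ − σ²) = exp(0.59) = 1.804.
Mean = exp(μ + σ²/2) = exp(1.400) = 4.055.
The posterior is right-skewed, so the mean exceeds the mode.

MAP = 1.804; posterior mean = 4.055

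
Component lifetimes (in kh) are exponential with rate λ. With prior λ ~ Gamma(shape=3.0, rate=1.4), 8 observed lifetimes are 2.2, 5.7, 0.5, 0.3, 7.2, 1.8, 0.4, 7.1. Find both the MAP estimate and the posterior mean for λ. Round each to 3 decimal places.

MAP estimate = 0.376, posterior mean = 0.414

Σ times = 25.2. Posterior: Gamma(shape = 3.0+8 = 11.0, rate = 1.4+25.2 = 26.6).
Mode = (α−1)/β = 10.0/26.6 = 0.376.
Mean = α/β = 11.0/26.6 = 0.414.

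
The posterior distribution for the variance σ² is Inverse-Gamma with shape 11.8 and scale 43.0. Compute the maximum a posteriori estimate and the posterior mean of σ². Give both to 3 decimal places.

MAP = 3.359; posterior mean = 3.981

Mode = β/(α+1) = 43.0/12.8 = 3.359.
Mean = β/(α−1) = 43.0/10.8 = 3.981.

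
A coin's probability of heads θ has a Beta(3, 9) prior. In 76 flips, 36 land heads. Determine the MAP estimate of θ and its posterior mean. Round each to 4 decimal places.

θ_MAP = 0.4419, E[θ|data] = 0.4432

Posterior: Beta(3+36, 9+40) = Beta(39, 49).
Mode = (39−1)/(39+49−2) = 38/86 = 0.4419.
Mean = 39/(39+49) = 39/88 = 0.4432.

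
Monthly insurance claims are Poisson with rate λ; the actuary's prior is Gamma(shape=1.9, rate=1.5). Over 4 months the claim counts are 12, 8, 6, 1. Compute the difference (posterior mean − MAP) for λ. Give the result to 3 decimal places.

0.182

Σ counts = 27. Posterior: Gamma(shape = 1.9+27 = 28.9, rate = 1.5+4 = 5.5).
Mode = (α−1)/β = 27.9/5.5 = 5.073.
Mean = α/β = 28.9/5.5 = 5.255.
Difference = 5.255 − 5.073 = 0.182.
The posterior is right-skewed, so the mean exceeds the mode.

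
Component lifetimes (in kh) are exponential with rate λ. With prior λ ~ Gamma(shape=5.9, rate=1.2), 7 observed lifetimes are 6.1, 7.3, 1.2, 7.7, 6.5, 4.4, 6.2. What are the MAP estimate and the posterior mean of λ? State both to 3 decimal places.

Σ times = 39.4. Posterior: Gamma(shape = 5.9+7 = 12.9, rate = 1.2+39.4 = 40.6).
Mode = (α−1)/β = 11.9/40.6 = 0.293.
Mean = α/β = 12.9/40.6 = 0.318.

MAP = 0.293; posterior mean = 0.318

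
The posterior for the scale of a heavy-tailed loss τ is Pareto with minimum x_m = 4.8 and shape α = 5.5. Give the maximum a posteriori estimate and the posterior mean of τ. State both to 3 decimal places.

The Pareto density is strictly decreasing on [x_m, ∞), so the mode is x_m = 4.800.
Mean = α·x_m/(α−1) = 5.5·4.8/4.5 = 5.867.
The mean is pulled above the mode by the posterior's right skew.

MAP: 4.800. Posterior mean: 5.867.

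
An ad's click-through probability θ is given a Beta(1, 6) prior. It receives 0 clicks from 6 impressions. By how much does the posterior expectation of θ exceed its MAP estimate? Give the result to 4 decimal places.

Posterior: Beta(1+0, 6+6) = Beta(1, 12).
Since α = 1 ≤ 1 and β > 1, the Beta density is monotone decreasing on [0,1]; the mode is at 0.
Mean = 1/(1+12) = 0.0769.
Difference = 0.0769 − 0.0000 = 0.0769.

0.0769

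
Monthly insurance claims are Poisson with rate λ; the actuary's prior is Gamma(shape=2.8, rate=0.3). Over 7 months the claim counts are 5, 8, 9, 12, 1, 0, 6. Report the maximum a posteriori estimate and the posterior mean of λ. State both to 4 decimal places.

MAP = 5.8630; posterior mean = 6.0000

Σ counts = 41. Posterior: Gamma(shape = 2.8+41 = 43.8, rate = 0.3+7 = 7.3).
Mode = (α−1)/β = 42.8/7.3 = 5.8630.
Mean = α/β = 43.8/7.3 = 6.0000.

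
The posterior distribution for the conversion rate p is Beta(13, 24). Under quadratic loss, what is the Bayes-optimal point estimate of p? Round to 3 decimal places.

Mode = (13−1)/(13+24−2) = 12/35 = 0.343.
Mean = 13/(13+24) = 13/37 = 0.351.
Quadratic loss ⇒ the optimal estimator is the posterior mean.

0.351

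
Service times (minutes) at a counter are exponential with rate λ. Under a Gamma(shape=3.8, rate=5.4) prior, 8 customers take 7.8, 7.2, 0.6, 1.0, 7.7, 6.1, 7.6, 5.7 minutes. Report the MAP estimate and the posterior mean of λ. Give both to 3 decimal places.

Σ times = 43.7. Posterior: Gamma(shape = 3.8+8 = 11.8, rate = 5.4+43.7 = 49.1).
Mode = (α−1)/β = 10.8/49.1 = 0.220.
Mean = α/β = 11.8/49.1 = 0.240.

λ_MAP = 0.220, E[λ|data] = 0.240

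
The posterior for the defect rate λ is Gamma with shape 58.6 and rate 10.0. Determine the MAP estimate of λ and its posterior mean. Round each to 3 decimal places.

Mode = (α−1)/β = 57.6/10.0 = 5.760.
Mean = α/β = 58.6/10.0 = 5.860.

MAP: 5.760. Posterior mean: 5.860.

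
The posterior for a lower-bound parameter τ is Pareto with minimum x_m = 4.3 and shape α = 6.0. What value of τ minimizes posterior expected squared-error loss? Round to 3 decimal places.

5.160

The Pareto density is strictly decreasing on [x_m, ∞), so the mode is x_m = 4.300.
Mean = α·x_m/(α−1) = 6.0·4.3/5.0 = 5.160.
Squared-error loss ⇒ the optimal estimator is the posterior mean.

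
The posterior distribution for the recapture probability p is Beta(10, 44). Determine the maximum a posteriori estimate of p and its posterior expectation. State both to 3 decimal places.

Mode = (10−1)/(10+44−2) = 9/52 = 0.173.
Mean = 10/(10+44) = 10/54 = 0.185.

MAP: 0.173. Posterior mean: 0.185.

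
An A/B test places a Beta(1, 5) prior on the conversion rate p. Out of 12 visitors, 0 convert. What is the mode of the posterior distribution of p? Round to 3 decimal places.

0.000

Posterior: Beta(1+0, 5+12) = Beta(1, 17).
Since α = 1 ≤ 1 and β > 1, the Beta density is monotone decreasing on [0,1]; the mode is at 0.
Mean = 1/(1+17) = 0.056.
This is the posterior mode — the MAP estimate.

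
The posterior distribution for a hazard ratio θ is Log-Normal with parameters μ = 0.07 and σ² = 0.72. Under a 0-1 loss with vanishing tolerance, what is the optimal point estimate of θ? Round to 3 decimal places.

Mode = exp(μ − σ²) = exp(-0.65) = 0.522.
Mean = exp(μ + σ²/2) = exp(0.430) = 1.537.
This is the posterior mode — the MAP estimate.

0.522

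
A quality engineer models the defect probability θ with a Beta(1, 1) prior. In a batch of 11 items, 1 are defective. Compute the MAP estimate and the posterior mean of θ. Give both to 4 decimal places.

MAP = 0.0909; posterior mean = 0.1538

Posterior: Beta(1+1, 1+10) = Beta(2, 11).
Mode = (2−1)/(2+11−2) = 1/11 = 0.0909.
With a flat prior the MAP equals the MLE, 1/11.
Mean = 2/(2+11) = 2/13 = 0.1538.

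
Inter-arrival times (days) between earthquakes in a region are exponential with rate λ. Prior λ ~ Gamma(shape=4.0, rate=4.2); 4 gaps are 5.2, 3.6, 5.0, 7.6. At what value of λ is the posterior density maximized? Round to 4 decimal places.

0.2734

Σ times = 21.4. Posterior: Gamma(shape = 4.0+4 = 8.0, rate = 4.2+21.4 = 25.6).
Mode = (α−1)/β = 7.0/25.6 = 0.2734.
Mean = α/β = 8.0/25.6 = 0.3125.
This is the posterior mode — the MAP estimate.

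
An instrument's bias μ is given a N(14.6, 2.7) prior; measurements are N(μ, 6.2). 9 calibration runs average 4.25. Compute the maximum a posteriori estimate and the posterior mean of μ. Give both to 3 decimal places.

Posterior for μ is Normal. Precision-weighted mean: (1/2.7·14.6 + 9/6.2·4.25) / (1/2.7 + 9/6.2) = 6.354.
A Normal posterior is symmetric, so mode = mean.

maximum a posteriori estimate = 6.354, posterior mean = 6.354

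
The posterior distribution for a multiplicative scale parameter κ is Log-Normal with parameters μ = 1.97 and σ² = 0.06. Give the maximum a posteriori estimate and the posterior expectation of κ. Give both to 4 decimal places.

MAP = 6.7531, posterior mean = 7.3891

Mode = exp(μ − σ²) = exp(1.91) = 6.7531.
Mean = exp(μ + σ²/2) = exp(2.000) = 7.3891.
Right-skewed posterior ⇒ mode < mean.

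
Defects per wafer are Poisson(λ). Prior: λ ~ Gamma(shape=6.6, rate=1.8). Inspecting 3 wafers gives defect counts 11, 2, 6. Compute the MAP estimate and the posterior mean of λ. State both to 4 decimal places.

Σ counts = 19. Posterior: Gamma(shape = 6.6+19 = 25.6, rate = 1.8+3 = 4.8).
Mode = (α−1)/β = 24.6/4.8 = 5.1250.
Mean = α/β = 25.6/4.8 = 5.3333.
Right-skewed posterior ⇒ mode < mean.

MAP: 5.1250. Posterior mean: 5.3333.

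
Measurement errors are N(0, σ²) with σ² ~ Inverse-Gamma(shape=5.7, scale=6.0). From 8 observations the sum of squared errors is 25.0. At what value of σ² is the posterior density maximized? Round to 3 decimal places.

Posterior: Inverse-Gamma(shape = 5.7+8/2 = 9.7, scale = 6.0+25.0/2 = 18.5).
Mode = β/(α+1) = 18.5/10.7 = 1.729.
Mean = β/(α−1) = 18.5/8.7 = 2.126.
This is the posterior mode — the MAP estimate.

1.729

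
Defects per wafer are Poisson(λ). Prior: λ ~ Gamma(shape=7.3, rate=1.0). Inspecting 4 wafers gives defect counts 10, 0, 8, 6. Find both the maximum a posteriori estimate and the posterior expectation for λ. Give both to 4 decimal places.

Σ counts = 24. Posterior: Gamma(shape = 7.3+24 = 31.3, rate = 1.0+4 = 5.0).
Mode = (α−1)/β = 30.3/5.0 = 6.0600.
Mean = α/β = 31.3/5.0 = 6.2600.

λ_MAP = 6.0600, E[λ|data] = 6.2600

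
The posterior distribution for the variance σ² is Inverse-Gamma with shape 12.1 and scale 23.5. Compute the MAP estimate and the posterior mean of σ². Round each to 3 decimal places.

Mode = β/(α+1) = 23.5/13.1 = 1.794.
Mean = β/(α−1) = 23.5/11.1 = 2.117.

MAP: 1.794. Posterior mean: 2.117.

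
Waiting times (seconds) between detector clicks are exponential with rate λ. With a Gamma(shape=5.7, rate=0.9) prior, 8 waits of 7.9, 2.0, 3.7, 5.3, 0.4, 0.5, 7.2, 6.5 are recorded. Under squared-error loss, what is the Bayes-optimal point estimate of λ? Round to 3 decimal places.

0.398

Σ times = 33.5. Posterior: Gamma(shape = 5.7+8 = 13.7, rate = 0.9+33.5 = 34.4).
Mode = (α−1)/β = 12.7/34.4 = 0.369.
Mean = α/β = 13.7/34.4 = 0.398.
Squared-error loss ⇒ the optimal estimator is the posterior mean.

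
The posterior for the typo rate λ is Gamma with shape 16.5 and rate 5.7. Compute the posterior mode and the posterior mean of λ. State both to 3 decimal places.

MAP: 2.719. Posterior mean: 2.895.

Mode = (α−1)/β = 15.5/5.7 = 2.719.
Mean = α/β = 16.5/5.7 = 2.895.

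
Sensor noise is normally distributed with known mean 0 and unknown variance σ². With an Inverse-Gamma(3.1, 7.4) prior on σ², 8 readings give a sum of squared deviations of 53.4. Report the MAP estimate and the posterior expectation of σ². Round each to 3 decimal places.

Posterior: Inverse-Gamma(shape = 3.1+8/2 = 7.1, scale = 7.4+53.4/2 = 34.1).
Mode = β/(α+1) = 34.1/8.1 = 4.210.
Mean = β/(α−1) = 34.1/6.1 = 5.590.

MAP = 4.210; posterior mean = 5.590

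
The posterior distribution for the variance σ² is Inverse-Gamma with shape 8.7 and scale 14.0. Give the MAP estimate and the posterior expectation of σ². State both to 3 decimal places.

Mode = β/(α+1) = 14.0/9.7 = 1.443.
Mean = β/(α−1) = 14.0/7.7 = 1.818.
Mean > mode: the posterior has a right tail.

MAP = 1.443, posterior mean = 1.818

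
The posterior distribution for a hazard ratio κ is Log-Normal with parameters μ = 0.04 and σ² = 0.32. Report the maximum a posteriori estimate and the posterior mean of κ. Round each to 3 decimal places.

κ_MAP = 0.756, E[κ|data] = 1.221

Mode = exp(μ − σ²) = exp(-0.28) = 0.756.
Mean = exp(μ + σ²/2) = exp(0.200) = 1.221.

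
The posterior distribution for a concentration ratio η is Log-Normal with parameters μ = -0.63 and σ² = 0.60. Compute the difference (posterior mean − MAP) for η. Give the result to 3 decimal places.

Mode = exp(μ − σ²) = exp(-1.23) = 0.292.
Mean = exp(μ + σ²/2) = exp(-0.330) = 0.719.
Difference = 0.719 − 0.292 = 0.427.

0.427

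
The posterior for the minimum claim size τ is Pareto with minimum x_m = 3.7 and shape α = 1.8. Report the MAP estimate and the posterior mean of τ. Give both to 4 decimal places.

The Pareto density is strictly decreasing on [x_m, ∞), so the mode is x_m = 3.7000.
Mean = α·x_m/(α−1) = 1.8·3.7/0.8 = 8.3250.
The mean is pulled above the mode by the posterior's right skew.

MAP: 3.7000. Posterior mean: 8.3250.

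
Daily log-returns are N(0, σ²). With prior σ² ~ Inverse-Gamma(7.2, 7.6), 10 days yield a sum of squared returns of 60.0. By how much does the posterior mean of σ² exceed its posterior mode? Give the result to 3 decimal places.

0.509

Posterior: Inverse-Gamma(shape = 7.2+10/2 = 12.2, scale = 7.6+60.0/2 = 37.6).
Mode = β/(α+1) = 37.6/13.2 = 2.848.
Mean = β/(α−1) = 37.6/11.2 = 3.357.
Difference = 3.357 − 2.848 = 0.509.
Right-skewed posterior ⇒ mode < mean.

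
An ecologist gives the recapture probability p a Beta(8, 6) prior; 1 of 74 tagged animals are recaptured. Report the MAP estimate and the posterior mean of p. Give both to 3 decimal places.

p_MAP = 0.093, E[p|data] = 0.102

Posterior: Beta(8+1, 6+73) = Beta(9, 79).
Mode = (9−1)/(9+79−2) = 8/86 = 0.093.
Mean = 9/(9+79) = 9/88 = 0.102.
The mean is pulled above the mode by the posterior's right skew.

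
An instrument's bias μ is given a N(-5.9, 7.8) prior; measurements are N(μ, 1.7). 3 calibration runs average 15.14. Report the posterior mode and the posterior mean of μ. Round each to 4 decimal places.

μ_MAP = 13.7150, E[μ|data] = 13.7150

Posterior for μ is Normal. Precision-weighted mean: (1/7.8·-5.9 + 3/1.7·15.14) / (1/7.8 + 3/1.7) = 13.7150.
A Normal posterior is symmetric, so mode = mean.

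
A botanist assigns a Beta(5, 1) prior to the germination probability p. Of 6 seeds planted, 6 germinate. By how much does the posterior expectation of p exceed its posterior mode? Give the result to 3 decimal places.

-0.083

Posterior: Beta(5+6, 1+0) = Beta(11, 1).
Since β = 1 ≤ 1 and α > 1, the Beta density is monotone increasing on [0,1]; the mode is at 1.
Mean = 11/(11+1) = 0.917.
Difference = 0.917 − 1.000 = -0.083.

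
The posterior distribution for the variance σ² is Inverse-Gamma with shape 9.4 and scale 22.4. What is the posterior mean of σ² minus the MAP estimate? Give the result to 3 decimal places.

0.513

Mode = β/(α+1) = 22.4/10.4 = 2.154.
Mean = β/(α−1) = 22.4/8.4 = 2.667.
Difference = 2.667 − 2.154 = 0.513.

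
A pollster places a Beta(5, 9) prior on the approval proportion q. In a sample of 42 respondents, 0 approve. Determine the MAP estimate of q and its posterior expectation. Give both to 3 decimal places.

q_MAP = 0.074, E[q|data] = 0.089

Posterior: Beta(5+0, 9+42) = Beta(5, 51).
Mode = (5−1)/(5+51−2) = 4/54 = 0.074.
Mean = 5/(5+51) = 5/56 = 0.089.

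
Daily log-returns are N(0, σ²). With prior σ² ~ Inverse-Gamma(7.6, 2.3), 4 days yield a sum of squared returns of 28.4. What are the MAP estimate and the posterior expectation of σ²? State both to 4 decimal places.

MAP: 1.5566. Posterior mean: 1.9186.

Posterior: Inverse-Gamma(shape = 7.6+4/2 = 9.6, scale = 2.3+28.4/2 = 16.5).
Mode = β/(α+1) = 16.5/10.6 = 1.5566.
Mean = β/(α−1) = 16.5/8.6 = 1.9186.
Right-skewed posterior ⇒ mode < mean.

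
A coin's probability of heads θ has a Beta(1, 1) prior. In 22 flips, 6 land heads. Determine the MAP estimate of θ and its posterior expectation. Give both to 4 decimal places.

MAP: 0.2727. Posterior mean: 0.2917.

Posterior: Beta(1+6, 1+16) = Beta(7, 17).
Mode = (7−1)/(7+17−2) = 6/22 = 0.2727.
Mean = 7/(7+17) = 7/24 = 0.2917.
Mean > mode: the posterior has a right tail.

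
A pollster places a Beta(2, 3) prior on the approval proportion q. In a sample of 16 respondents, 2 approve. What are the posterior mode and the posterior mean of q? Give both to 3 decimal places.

Posterior: Beta(2+2, 3+14) = Beta(4, 17).
Mode = (4−1)/(4+17−2) = 3/19 = 0.158.
Mean = 4/(4+17) = 4/21 = 0.190.

posterior mode = 0.158, posterior mean = 0.190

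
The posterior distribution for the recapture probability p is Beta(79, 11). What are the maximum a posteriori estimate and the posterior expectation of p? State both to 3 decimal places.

Mode = (79−1)/(79+11−2) = 78/88 = 0.886.
Mean = 79/(79+11) = 79/90 = 0.878.
The posterior is left-skewed, so the mode exceeds the mean.

MAP = 0.886; posterior mean = 0.878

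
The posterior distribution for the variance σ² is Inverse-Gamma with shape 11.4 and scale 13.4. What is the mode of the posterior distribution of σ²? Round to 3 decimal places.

1.081

Mode = β/(α+1) = 13.4/12.4 = 1.081.
Mean = β/(α−1) = 13.4/10.4 = 1.288.
This is the posterior mode — the MAP estimate.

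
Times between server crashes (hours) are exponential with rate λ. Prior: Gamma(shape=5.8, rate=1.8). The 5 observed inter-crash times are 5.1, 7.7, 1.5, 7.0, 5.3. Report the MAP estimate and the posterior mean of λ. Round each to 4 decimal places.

MAP = 0.3451, posterior mean = 0.3803

Σ times = 26.6. Posterior: Gamma(shape = 5.8+5 = 10.8, rate = 1.8+26.6 = 28.4).
Mode = (α−1)/β = 9.8/28.4 = 0.3451.
Mean = α/β = 10.8/28.4 = 0.3803.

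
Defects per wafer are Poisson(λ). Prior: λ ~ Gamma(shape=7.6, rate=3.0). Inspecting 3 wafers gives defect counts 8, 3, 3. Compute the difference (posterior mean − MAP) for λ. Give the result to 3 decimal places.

Σ counts = 14. Posterior: Gamma(shape = 7.6+14 = 21.6, rate = 3.0+3 = 6.0).
Mode = (α−1)/β = 20.6/6.0 = 3.433.
Mean = α/β = 21.6/6.0 = 3.600.
Difference = 3.600 − 3.433 = 0.167.
Right-skewed posterior ⇒ mode < mean.

0.167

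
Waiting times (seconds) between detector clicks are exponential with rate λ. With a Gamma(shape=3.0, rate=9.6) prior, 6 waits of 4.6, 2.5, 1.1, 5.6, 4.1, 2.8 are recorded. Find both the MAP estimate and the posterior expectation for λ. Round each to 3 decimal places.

Σ times = 20.7. Posterior: Gamma(shape = 3.0+6 = 9.0, rate = 9.6+20.7 = 30.3).
Mode = (α−1)/β = 8.0/30.3 = 0.264.
Mean = α/β = 9.0/30.3 = 0.297.

λ_MAP = 0.264, E[λ|data] = 0.297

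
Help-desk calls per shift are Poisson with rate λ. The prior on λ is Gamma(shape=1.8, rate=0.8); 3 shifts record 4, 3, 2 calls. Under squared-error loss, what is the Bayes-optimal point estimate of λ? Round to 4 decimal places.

2.8421

Σ counts = 9. Posterior: Gamma(shape = 1.8+9 = 10.8, rate = 0.8+3 = 3.8).
Mode = (α−1)/β = 9.8/3.8 = 2.5789.
Mean = α/β = 10.8/3.8 = 2.8421.
Squared-error loss ⇒ the optimal estimator is the posterior mean.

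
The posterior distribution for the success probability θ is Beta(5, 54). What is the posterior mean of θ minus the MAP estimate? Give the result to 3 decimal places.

0.015

Mode = (5−1)/(5+54−2) = 4/57 = 0.070.
Mean = 5/(5+54) = 5/59 = 0.085.
Difference = 0.085 − 0.070 = 0.015.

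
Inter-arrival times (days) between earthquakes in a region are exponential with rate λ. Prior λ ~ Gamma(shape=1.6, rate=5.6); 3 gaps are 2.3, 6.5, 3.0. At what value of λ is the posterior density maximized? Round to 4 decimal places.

Σ times = 11.8. Posterior: Gamma(shape = 1.6+3 = 4.6, rate = 5.6+11.8 = 17.4).
Mode = (α−1)/β = 3.6/17.4 = 0.2069.
Mean = α/β = 4.6/17.4 = 0.2644.
This is the posterior mode — the MAP estimate.

0.2069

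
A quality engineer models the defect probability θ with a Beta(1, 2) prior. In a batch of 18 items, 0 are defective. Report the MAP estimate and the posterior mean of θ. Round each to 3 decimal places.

MAP: 0.000. Posterior mean: 0.048.

Posterior: Beta(1+0, 2+18) = Beta(1, 20).
Since α = 1 ≤ 1 and β > 1, the Beta density is monotone decreasing on [0,1]; the mode is at 0.
Mean = 1/(1+20) = 0.048.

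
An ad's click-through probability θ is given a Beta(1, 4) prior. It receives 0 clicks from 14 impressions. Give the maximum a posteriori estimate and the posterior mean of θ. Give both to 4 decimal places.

MAP = 0.0000, posterior mean = 0.0526

Posterior: Beta(1+0, 4+14) = Beta(1, 18).
Since α = 1 ≤ 1 and β > 1, the Beta density is monotone decreasing on [0,1]; the mode is at 0.
Mean = 1/(1+18) = 0.0526.
Mean > mode: the posterior has a right tail.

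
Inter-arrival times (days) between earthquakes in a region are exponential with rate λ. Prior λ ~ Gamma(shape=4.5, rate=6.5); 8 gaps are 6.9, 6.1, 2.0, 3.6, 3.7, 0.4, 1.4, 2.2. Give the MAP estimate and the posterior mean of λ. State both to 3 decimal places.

MAP = 0.351; posterior mean = 0.381

Σ times = 26.3. Posterior: Gamma(shape = 4.5+8 = 12.5, rate = 6.5+26.3 = 32.8).
Mode = (α−1)/β = 11.5/32.8 = 0.351.
Mean = α/β = 12.5/32.8 = 0.381.
The posterior is right-skewed, so the mean exceeds the mode.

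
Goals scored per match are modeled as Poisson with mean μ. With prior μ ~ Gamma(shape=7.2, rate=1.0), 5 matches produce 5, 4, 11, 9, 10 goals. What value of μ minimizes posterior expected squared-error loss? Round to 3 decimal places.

7.700

Σ counts = 39. Posterior: Gamma(shape = 7.2+39 = 46.2, rate = 1.0+5 = 6.0).
Mode = (α−1)/β = 45.2/6.0 = 7.533.
Mean = α/β = 46.2/6.0 = 7.700.
Squared-error loss ⇒ the optimal estimator is the posterior mean.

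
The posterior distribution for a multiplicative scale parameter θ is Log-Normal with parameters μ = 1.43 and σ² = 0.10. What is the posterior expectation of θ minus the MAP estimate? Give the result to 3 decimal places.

Mode = exp(μ − σ²) = exp(1.33) = 3.781.
Mean = exp(μ + σ²/2) = exp(1.480) = 4.393.
Difference = 4.393 − 3.781 = 0.612.
The mean is pulled above the mode by the posterior's right skew.

0.612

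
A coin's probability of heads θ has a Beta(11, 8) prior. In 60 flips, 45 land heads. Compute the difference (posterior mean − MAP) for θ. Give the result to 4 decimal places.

Posterior: Beta(11+45, 8+15) = Beta(56, 23).
Mode = (56−1)/(56+23−2) = 55/77 = 0.7143.
Mean = 56/(56+23) = 56/79 = 0.7089.
Difference = 0.7089 − 0.7143 = -0.0054.
Left-skewed posterior ⇒ mean < mode.

-0.0054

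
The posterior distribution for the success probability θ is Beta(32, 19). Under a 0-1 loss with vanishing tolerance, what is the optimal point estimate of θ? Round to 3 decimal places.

Mode = (32−1)/(32+19−2) = 31/49 = 0.633.
Mean = 32/(32+19) = 32/51 = 0.627.
This is the posterior mode — the MAP estimate.

0.633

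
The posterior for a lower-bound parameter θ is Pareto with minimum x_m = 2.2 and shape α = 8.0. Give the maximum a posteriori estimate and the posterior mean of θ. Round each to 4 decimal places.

maximum a posteriori estimate = 2.2000, posterior mean = 2.5143

The Pareto density is strictly decreasing on [x_m, ∞), so the mode is x_m = 2.2000.
Mean = α·x_m/(α−1) = 8.0·2.2/7.0 = 2.5143.
The posterior is right-skewed, so the mean exceeds the mode.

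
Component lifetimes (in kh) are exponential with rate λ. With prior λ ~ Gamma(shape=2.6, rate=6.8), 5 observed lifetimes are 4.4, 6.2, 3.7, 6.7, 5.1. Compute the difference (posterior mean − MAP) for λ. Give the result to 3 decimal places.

Σ times = 26.1. Posterior: Gamma(shape = 2.6+5 = 7.6, rate = 6.8+26.1 = 32.9).
Mode = (α−1)/β = 6.6/32.9 = 0.201.
Mean = α/β = 7.6/32.9 = 0.231.
Difference = 0.231 − 0.201 = 0.030.

0.030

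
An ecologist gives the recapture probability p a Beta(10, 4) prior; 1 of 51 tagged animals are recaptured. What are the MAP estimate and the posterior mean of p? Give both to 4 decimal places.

MAP = 0.1587; posterior mean = 0.1692

Posterior: Beta(10+1, 4+50) = Beta(11, 54).
Mode = (11−1)/(11+54−2) = 10/63 = 0.1587.
Mean = 11/(11+54) = 11/65 = 0.1692.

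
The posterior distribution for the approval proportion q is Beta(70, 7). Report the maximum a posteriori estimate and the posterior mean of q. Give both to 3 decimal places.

Mode = (70−1)/(70+7−2) = 69/75 = 0.920.
Mean = 70/(70+7) = 70/77 = 0.909.
The mean is pulled below the mode by the posterior's left skew.

MAP = 0.920, posterior mean = 0.909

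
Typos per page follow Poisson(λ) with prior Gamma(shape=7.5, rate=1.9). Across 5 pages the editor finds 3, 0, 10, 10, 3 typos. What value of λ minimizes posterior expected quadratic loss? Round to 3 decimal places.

Σ counts = 26. Posterior: Gamma(shape = 7.5+26 = 33.5, rate = 1.9+5 = 6.9).
Mode = (α−1)/β = 32.5/6.9 = 4.710.
Mean = α/β = 33.5/6.9 = 4.855.
Quadratic loss ⇒ the optimal estimator is the posterior mean.

4.855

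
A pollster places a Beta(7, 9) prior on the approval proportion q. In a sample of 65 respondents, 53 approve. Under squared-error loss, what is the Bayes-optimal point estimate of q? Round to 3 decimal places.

0.741

Posterior: Beta(7+53, 9+12) = Beta(60, 21).
Mode = (60−1)/(60+21−2) = 59/79 = 0.747.
Mean = 60/(60+21) = 60/81 = 0.741.
Squared-error loss ⇒ the optimal estimator is the posterior mean.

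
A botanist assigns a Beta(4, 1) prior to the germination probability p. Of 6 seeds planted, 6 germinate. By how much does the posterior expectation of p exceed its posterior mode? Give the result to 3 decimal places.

-0.091

Posterior: Beta(4+6, 1+0) = Beta(10, 1).
Since β = 1 ≤ 1 and α > 1, the Beta density is monotone increasing on [0,1]; the mode is at 1.
Mean = 10/(10+1) = 0.909.
Difference = 0.909 − 1.000 = -0.091.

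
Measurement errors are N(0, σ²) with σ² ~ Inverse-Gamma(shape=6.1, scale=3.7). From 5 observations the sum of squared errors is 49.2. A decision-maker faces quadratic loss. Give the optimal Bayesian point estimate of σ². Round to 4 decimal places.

Posterior: Inverse-Gamma(shape = 6.1+5/2 = 8.6, scale = 3.7+49.2/2 = 28.3).
Mode = β/(α+1) = 28.3/9.6 = 2.9479.
Mean = β/(α−1) = 28.3/7.6 = 3.7237.
Quadratic loss ⇒ the optimal estimator is the posterior mean.

3.7237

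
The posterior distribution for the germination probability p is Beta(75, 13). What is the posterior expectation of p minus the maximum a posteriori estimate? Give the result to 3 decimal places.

-0.008

Mode = (75−1)/(75+13−2) = 74/86 = 0.860.
Mean = 75/(75+13) = 75/88 = 0.852.
Difference = 0.852 − 0.860 = -0.008.
Mode > mean: the posterior has a left tail.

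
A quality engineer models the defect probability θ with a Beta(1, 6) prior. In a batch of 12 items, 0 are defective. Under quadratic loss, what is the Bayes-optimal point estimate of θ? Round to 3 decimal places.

Posterior: Beta(1+0, 6+12) = Beta(1, 18).
Since α = 1 ≤ 1 and β > 1, the Beta density is monotone decreasing on [0,1]; the mode is at 0.
Mean = 1/(1+18) = 0.053.
Quadratic loss ⇒ the optimal estimator is the posterior mean.

0.053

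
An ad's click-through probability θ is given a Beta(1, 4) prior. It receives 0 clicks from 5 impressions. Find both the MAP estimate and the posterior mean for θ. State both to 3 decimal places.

Posterior: Beta(1+0, 4+5) = Beta(1, 9).
Since α = 1 ≤ 1 and β > 1, the Beta density is monotone decreasing on [0,1]; the mode is at 0.
Mean = 1/(1+9) = 0.100.

MAP: 0.000. Posterior mean: 0.100.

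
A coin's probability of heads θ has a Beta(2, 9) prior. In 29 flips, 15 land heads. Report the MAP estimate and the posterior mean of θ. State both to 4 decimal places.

θ_MAP = 0.4211, E[θ|data] = 0.4250

Posterior: Beta(2+15, 9+14) = Beta(17, 23).
Mode = (17−1)/(17+23−2) = 16/38 = 0.4211.
Mean = 17/(17+23) = 17/40 = 0.4250.
The mean is pulled above the mode by the posterior's right skew.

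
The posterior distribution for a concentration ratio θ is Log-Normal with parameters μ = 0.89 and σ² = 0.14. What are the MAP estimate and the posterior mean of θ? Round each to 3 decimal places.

MAP = 2.117; posterior mean = 2.612

Mode = exp(μ − σ²) = exp(0.75) = 2.117.
Mean = exp(μ + σ²/2) = exp(0.960) = 2.612.
Right-skewed posterior ⇒ mode < mean.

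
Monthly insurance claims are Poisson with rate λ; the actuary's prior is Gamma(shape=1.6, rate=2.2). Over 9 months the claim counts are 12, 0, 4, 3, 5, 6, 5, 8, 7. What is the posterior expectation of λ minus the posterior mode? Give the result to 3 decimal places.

0.089

Σ counts = 50. Posterior: Gamma(shape = 1.6+50 = 51.6, rate = 2.2+9 = 11.2).
Mode = (α−1)/β = 50.6/11.2 = 4.518.
Mean = α/β = 51.6/11.2 = 4.607.
Difference = 4.607 − 4.518 = 0.089.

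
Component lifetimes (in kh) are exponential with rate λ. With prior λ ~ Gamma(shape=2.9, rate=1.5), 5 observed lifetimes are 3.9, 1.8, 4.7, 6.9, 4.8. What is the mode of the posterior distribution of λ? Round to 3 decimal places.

Σ times = 22.1. Posterior: Gamma(shape = 2.9+5 = 7.9, rate = 1.5+22.1 = 23.6).
Mode = (α−1)/β = 6.9/23.6 = 0.292.
Mean = α/β = 7.9/23.6 = 0.335.
This is the posterior mode — the MAP estimate.

0.292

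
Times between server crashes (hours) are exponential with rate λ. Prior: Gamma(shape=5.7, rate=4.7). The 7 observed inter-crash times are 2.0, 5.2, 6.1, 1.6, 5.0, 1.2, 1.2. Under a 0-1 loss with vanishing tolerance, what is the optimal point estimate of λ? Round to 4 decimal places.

0.4333

Σ times = 22.3. Posterior: Gamma(shape = 5.7+7 = 12.7, rate = 4.7+22.3 = 27.0).
Mode = (α−1)/β = 11.7/27.0 = 0.4333.
Mean = α/β = 12.7/27.0 = 0.4704.
This is the posterior mode — the MAP estimate.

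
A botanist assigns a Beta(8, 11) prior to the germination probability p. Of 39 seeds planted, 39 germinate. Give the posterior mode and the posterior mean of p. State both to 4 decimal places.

MAP = 0.8214; posterior mean = 0.8103

Posterior: Beta(8+39, 11+0) = Beta(47, 11).
Mode = (47−1)/(47+11−2) = 46/56 = 0.8214.
Mean = 47/(47+11) = 47/58 = 0.8103.
Mode > mean: the posterior has a left tail.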